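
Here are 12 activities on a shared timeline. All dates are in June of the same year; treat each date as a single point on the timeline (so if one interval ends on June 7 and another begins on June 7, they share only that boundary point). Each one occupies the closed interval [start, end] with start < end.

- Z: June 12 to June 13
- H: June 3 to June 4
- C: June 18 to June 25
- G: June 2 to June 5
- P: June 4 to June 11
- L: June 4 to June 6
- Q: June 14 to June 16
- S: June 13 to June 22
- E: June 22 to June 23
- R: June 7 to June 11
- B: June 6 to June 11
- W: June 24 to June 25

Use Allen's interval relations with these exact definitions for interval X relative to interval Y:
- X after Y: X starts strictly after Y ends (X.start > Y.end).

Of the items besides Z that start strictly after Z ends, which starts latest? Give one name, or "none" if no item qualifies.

W

Target Z = [June 12, June 13].
B [June 6, June 11] → before → excluded.
C [June 18, June 25] → after → candidate.
E [June 22, June 23] → after → candidate.
G [June 2, June 5] → before → excluded.
H [June 3, June 4] → before → excluded.
L [June 4, June 6] → before → excluded.
P [June 4, June 11] → before → excluded.
Q [June 14, June 16] → after → candidate.
R [June 7, June 11] → before → excluded.
S [June 13, June 22] → met-by → excluded.
W [June 24, June 25] → after → candidate.
Among candidates, latest start is June 24 → W.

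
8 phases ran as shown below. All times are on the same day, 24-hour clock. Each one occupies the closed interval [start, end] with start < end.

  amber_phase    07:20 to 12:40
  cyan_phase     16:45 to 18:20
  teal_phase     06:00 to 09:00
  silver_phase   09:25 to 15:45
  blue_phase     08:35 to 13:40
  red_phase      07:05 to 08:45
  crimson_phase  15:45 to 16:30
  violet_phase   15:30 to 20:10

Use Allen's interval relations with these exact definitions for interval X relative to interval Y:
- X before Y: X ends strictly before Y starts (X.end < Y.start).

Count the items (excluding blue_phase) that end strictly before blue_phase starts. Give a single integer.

0

Target blue_phase = [08:35, 13:40].
amber_phase [07:20, 12:40] → overlaps → no.
crimson_phase [15:45, 16:30] → after → no.
cyan_phase [16:45, 18:20] → after → no.
red_phase [07:05, 08:45] → overlaps → no.
silver_phase [09:25, 15:45] → overlapped-by → no.
teal_phase [06:00, 09:00] → overlaps → no.
violet_phase [15:30, 20:10] → after → no.
Total: 0.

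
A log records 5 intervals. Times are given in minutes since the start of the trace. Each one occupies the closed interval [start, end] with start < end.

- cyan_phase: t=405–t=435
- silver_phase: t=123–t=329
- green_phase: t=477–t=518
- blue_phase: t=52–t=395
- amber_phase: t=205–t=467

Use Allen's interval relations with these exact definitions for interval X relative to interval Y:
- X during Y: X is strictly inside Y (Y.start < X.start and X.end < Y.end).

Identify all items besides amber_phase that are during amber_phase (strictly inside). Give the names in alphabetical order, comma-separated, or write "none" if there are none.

cyan_phase

Target amber_phase = [t=205, t=467].
blue_phase [t=52, t=395] → overlaps → no.
cyan_phase [t=405, t=435] → during → yes.
green_phase [t=477, t=518] → after → no.
silver_phase [t=123, t=329] → overlaps → no.
Result: cyan_phase.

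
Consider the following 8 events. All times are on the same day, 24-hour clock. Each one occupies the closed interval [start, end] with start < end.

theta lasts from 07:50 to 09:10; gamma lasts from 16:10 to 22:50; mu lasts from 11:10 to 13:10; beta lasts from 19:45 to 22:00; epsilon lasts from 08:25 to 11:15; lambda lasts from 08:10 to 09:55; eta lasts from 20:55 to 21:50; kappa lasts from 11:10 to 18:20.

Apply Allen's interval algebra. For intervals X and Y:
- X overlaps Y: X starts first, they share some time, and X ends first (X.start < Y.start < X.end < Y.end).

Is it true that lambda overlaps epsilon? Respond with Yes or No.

lambda = [08:10, 09:55], epsilon = [08:25, 11:15].
Actual relation of lambda to epsilon: overlaps.
Asked whether 'overlaps' holds → Yes.

Yes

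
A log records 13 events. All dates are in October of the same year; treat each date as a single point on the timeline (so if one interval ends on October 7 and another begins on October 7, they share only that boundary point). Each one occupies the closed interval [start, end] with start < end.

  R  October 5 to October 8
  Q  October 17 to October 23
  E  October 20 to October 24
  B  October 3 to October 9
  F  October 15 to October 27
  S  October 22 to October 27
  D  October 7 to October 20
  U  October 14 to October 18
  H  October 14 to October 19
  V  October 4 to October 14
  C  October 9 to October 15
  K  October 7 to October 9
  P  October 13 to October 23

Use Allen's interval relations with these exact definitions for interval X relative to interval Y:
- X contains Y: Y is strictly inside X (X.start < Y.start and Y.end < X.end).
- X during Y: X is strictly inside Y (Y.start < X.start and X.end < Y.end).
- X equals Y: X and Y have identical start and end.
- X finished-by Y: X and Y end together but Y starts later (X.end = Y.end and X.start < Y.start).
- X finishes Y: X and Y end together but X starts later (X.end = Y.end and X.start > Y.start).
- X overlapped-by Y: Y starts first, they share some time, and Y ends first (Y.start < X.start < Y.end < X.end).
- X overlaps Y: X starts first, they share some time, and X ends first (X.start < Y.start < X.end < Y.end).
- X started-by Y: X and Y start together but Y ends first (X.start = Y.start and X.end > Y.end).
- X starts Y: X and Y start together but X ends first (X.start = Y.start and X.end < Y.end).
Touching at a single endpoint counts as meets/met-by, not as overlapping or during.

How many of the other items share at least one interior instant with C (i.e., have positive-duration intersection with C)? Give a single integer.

Target C = [October 9, October 15].
B [October 3, October 9] → meets → no.
D [October 7, October 20] → contains → counts.
E [October 20, October 24] → after → no.
F [October 15, October 27] → met-by → no.
H [October 14, October 19] → overlapped-by → counts.
K [October 7, October 9] → meets → no.
P [October 13, October 23] → overlapped-by → counts.
Q [October 17, October 23] → after → no.
R [October 5, October 8] → before → no.
S [October 22, October 27] → after → no.
U [October 14, October 18] → overlapped-by → counts.
V [October 4, October 14] → overlaps → counts.
Total: 5.

5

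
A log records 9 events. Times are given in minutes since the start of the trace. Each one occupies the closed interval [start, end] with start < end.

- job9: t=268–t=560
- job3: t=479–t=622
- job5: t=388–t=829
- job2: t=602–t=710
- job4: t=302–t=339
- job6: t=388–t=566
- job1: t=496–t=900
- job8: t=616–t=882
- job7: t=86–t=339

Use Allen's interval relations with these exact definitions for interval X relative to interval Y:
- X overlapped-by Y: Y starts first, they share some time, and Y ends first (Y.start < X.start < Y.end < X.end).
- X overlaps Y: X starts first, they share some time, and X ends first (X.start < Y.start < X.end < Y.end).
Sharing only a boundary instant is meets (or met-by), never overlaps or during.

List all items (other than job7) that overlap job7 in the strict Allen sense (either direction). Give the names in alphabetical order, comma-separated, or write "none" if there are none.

Target job7 = [t=86, t=339].
job1 [t=496, t=900] → after → no.
job2 [t=602, t=710] → after → no.
job3 [t=479, t=622] → after → no.
job4 [t=302, t=339] → finishes → no.
job5 [t=388, t=829] → after → no.
job6 [t=388, t=566] → after → no.
job8 [t=616, t=882] → after → no.
job9 [t=268, t=560] → overlapped-by → yes.
Result: job9.

job9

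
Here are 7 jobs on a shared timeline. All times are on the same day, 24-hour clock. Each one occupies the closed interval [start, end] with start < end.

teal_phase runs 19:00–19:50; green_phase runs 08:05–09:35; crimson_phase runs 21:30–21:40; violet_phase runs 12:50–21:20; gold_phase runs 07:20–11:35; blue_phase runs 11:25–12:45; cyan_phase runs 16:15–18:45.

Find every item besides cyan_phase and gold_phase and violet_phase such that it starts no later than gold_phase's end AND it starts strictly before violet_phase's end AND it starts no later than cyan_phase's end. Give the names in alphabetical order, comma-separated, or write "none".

blue_phase, green_phase

Conditions: its start is no later than gold_phase's end (X.start <= 11:35) AND its start is strictly before violet_phase's end (X.start < 21:20) AND its start is no later than cyan_phase's end (X.start <= 18:45).
blue_phase: start 11:25 <= 11:35? ✓; start 11:25 < 21:20? ✓; start 11:25 <= 18:45? ✓ → yes.
crimson_phase: start 21:30 <= 11:35? ✗; start 21:30 < 21:20? ✗; start 21:30 <= 18:45? ✗ → no.
green_phase: start 08:05 <= 11:35? ✓; start 08:05 < 21:20? ✓; start 08:05 <= 18:45? ✓ → yes.
teal_phase: start 19:00 <= 11:35? ✗; start 19:00 < 21:20? ✓; start 19:00 <= 18:45? ✗ → no.
Result: blue_phase, green_phase.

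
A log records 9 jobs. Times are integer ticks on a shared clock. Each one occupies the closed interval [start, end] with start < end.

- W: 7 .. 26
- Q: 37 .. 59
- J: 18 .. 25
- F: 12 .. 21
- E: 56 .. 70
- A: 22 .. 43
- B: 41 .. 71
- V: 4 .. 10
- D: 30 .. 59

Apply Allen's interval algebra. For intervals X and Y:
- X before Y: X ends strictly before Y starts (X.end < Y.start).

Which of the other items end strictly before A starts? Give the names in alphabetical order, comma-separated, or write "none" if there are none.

Target A = [22, 43].
B [41, 71] → overlapped-by → no.
D [30, 59] → overlapped-by → no.
E [56, 70] → after → no.
F [12, 21] → before → yes.
J [18, 25] → overlaps → no.
Q [37, 59] → overlapped-by → no.
V [4, 10] → before → yes.
W [7, 26] → overlaps → no.
Result: F, V.

F, V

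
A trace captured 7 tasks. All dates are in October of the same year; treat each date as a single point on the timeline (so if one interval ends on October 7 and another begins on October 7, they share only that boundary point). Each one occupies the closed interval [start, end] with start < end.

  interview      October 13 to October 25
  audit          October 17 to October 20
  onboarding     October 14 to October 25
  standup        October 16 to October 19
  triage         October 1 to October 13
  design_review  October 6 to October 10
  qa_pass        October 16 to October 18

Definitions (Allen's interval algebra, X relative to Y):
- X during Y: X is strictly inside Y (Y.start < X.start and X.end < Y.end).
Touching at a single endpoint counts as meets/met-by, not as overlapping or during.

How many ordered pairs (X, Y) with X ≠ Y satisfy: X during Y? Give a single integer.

Checking all 42 ordered pairs for relation 'during'; matching pairs in alphabetical order:
(audit, interview): audit during interview ✓
(audit, onboarding): audit during onboarding ✓
(design_review, triage): design_review during triage ✓
(qa_pass, interview): qa_pass during interview ✓
(qa_pass, onboarding): qa_pass during onboarding ✓
(standup, interview): standup during interview ✓
(standup, onboarding): standup during onboarding ✓
Count: 7.

7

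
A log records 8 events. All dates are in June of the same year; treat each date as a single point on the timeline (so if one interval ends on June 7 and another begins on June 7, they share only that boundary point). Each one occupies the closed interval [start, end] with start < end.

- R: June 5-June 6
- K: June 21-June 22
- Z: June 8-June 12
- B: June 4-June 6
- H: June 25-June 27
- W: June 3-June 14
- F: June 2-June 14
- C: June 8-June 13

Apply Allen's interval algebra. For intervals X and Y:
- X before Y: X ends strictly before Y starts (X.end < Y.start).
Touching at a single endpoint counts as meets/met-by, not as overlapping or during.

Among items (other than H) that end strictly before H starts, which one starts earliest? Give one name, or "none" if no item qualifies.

Target H = [June 25, June 27].
B [June 4, June 6] → before → candidate.
C [June 8, June 13] → before → candidate.
F [June 2, June 14] → before → candidate.
K [June 21, June 22] → before → candidate.
R [June 5, June 6] → before → candidate.
W [June 3, June 14] → before → candidate.
Z [June 8, June 12] → before → candidate.
Among candidates, earliest start is June 2 → F.

F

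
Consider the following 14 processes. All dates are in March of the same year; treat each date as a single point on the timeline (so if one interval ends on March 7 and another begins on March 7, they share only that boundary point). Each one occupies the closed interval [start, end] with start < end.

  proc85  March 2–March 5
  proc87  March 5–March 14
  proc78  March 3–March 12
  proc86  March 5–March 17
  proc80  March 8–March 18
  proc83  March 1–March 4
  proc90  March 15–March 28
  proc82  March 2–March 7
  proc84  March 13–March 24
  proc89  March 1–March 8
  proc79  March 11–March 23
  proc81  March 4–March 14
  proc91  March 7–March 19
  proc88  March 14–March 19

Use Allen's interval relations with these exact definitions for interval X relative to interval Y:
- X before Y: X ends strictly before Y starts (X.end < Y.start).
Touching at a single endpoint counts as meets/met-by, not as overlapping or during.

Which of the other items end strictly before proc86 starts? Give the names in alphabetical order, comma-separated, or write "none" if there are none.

Target proc86 = [March 5, March 17].
proc78 [March 3, March 12] → overlaps → no.
proc79 [March 11, March 23] → overlapped-by → no.
proc80 [March 8, March 18] → overlapped-by → no.
proc81 [March 4, March 14] → overlaps → no.
proc82 [March 2, March 7] → overlaps → no.
proc83 [March 1, March 4] → before → yes.
proc84 [March 13, March 24] → overlapped-by → no.
proc85 [March 2, March 5] → meets → no.
proc87 [March 5, March 14] → starts → no.
proc88 [March 14, March 19] → overlapped-by → no.
proc89 [March 1, March 8] → overlaps → no.
proc90 [March 15, March 28] → overlapped-by → no.
proc91 [March 7, March 19] → overlapped-by → no.
Result: proc83.

proc83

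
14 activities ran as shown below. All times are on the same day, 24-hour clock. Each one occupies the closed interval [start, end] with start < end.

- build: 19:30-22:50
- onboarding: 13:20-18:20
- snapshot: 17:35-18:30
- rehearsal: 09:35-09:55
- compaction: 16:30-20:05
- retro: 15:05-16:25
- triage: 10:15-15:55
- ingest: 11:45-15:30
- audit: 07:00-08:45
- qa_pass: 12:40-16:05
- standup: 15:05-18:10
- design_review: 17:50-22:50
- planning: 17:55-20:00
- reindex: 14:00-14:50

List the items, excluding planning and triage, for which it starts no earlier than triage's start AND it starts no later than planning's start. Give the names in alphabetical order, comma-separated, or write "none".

Conditions: its start is no earlier than triage's start (X.start >= 10:15) AND its start is no later than planning's start (X.start <= 17:55).
audit: start 07:00 >= 10:15? ✗; start 07:00 <= 17:55? ✓ → no.
build: start 19:30 >= 10:15? ✓; start 19:30 <= 17:55? ✗ → no.
compaction: start 16:30 >= 10:15? ✓; start 16:30 <= 17:55? ✓ → yes.
design_review: start 17:50 >= 10:15? ✓; start 17:50 <= 17:55? ✓ → yes.
ingest: start 11:45 >= 10:15? ✓; start 11:45 <= 17:55? ✓ → yes.
onboarding: start 13:20 >= 10:15? ✓; start 13:20 <= 17:55? ✓ → yes.
qa_pass: start 12:40 >= 10:15? ✓; start 12:40 <= 17:55? ✓ → yes.
rehearsal: start 09:35 >= 10:15? ✗; start 09:35 <= 17:55? ✓ → no.
reindex: start 14:00 >= 10:15? ✓; start 14:00 <= 17:55? ✓ → yes.
retro: start 15:05 >= 10:15? ✓; start 15:05 <= 17:55? ✓ → yes.
snapshot: start 17:35 >= 10:15? ✓; start 17:35 <= 17:55? ✓ → yes.
standup: start 15:05 >= 10:15? ✓; start 15:05 <= 17:55? ✓ → yes.
Result: compaction, design_review, ingest, onboarding, qa_pass, reindex, retro, snapshot, standup.

compaction, design_review, ingest, onboarding, qa_pass, reindex, retro, snapshot, standup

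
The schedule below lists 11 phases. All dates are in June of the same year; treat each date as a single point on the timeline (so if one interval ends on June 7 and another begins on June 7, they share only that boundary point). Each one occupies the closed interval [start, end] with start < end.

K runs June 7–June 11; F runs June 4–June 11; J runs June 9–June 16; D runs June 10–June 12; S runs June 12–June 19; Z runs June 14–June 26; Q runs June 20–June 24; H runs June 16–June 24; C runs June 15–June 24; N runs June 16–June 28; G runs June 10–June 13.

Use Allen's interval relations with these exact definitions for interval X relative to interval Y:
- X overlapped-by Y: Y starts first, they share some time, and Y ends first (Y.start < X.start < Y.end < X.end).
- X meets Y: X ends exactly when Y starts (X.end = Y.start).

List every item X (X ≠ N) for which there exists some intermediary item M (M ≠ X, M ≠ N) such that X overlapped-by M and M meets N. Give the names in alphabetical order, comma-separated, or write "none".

C, S, Z

Target N = [June 16, June 28].
Intermediaries M with M meets N: J.
Via J — items with X overlapped-by J: C, S, Z.
Union: C, S, Z.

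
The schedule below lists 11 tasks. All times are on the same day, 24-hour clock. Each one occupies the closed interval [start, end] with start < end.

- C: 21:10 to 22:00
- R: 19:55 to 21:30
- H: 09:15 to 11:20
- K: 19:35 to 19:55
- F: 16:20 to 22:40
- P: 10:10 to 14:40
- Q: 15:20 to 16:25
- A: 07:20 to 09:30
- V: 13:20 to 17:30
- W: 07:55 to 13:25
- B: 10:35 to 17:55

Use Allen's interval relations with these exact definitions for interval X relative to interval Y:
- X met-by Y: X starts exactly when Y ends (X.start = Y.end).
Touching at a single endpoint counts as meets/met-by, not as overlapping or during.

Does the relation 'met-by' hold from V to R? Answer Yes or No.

V = [13:20, 17:30], R = [19:55, 21:30].
Actual relation of V to R: before.
Asked whether 'met-by' holds → No.

No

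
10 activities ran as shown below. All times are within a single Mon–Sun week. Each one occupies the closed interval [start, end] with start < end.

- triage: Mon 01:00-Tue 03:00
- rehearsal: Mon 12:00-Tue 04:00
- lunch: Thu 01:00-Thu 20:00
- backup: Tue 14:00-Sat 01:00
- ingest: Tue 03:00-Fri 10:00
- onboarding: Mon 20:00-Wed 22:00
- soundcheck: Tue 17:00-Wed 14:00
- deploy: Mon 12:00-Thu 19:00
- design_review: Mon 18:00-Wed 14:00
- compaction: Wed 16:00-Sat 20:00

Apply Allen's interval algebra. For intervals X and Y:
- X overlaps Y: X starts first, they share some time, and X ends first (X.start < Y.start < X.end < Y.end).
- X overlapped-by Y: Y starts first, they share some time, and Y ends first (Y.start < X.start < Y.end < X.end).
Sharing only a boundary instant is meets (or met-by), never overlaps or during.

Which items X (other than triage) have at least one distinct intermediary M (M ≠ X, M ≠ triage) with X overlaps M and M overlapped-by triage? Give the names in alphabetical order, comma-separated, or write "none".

design_review, rehearsal

Target triage = [Mon 01:00, Tue 03:00].
Intermediaries M with M overlapped-by triage: deploy, design_review, onboarding, rehearsal.
Via deploy — items with X overlaps deploy: none.
Via design_review — items with X overlaps design_review: rehearsal.
Via onboarding — items with X overlaps onboarding: design_review, rehearsal.
Via rehearsal — items with X overlaps rehearsal: none.
Union: design_review, rehearsal.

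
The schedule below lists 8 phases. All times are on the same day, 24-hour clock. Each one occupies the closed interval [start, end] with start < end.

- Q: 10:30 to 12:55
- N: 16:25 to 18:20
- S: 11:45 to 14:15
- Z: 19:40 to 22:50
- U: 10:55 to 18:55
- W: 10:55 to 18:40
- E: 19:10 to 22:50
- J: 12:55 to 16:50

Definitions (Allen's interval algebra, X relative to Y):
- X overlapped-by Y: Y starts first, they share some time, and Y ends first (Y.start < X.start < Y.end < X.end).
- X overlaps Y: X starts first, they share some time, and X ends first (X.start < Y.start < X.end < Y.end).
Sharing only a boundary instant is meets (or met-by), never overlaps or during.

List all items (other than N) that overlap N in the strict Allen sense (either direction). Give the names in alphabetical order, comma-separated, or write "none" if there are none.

J

Target N = [16:25, 18:20].
E [19:10, 22:50] → after → no.
J [12:55, 16:50] → overlaps → yes.
Q [10:30, 12:55] → before → no.
S [11:45, 14:15] → before → no.
U [10:55, 18:55] → contains → no.
W [10:55, 18:40] → contains → no.
Z [19:40, 22:50] → after → no.
Result: J.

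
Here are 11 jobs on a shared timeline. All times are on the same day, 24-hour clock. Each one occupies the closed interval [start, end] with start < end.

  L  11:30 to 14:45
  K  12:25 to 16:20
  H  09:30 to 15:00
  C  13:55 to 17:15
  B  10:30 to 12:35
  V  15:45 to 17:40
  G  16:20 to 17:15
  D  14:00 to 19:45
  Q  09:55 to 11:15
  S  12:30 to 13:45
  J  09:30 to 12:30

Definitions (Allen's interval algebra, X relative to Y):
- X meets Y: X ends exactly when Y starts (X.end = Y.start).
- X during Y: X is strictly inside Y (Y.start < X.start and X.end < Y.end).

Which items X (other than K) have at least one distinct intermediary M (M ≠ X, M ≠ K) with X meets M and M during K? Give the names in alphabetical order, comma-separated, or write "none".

Target K = [12:25, 16:20].
Intermediaries M with M during K: S.
Via S — items with X meets S: J.
Union: J.

J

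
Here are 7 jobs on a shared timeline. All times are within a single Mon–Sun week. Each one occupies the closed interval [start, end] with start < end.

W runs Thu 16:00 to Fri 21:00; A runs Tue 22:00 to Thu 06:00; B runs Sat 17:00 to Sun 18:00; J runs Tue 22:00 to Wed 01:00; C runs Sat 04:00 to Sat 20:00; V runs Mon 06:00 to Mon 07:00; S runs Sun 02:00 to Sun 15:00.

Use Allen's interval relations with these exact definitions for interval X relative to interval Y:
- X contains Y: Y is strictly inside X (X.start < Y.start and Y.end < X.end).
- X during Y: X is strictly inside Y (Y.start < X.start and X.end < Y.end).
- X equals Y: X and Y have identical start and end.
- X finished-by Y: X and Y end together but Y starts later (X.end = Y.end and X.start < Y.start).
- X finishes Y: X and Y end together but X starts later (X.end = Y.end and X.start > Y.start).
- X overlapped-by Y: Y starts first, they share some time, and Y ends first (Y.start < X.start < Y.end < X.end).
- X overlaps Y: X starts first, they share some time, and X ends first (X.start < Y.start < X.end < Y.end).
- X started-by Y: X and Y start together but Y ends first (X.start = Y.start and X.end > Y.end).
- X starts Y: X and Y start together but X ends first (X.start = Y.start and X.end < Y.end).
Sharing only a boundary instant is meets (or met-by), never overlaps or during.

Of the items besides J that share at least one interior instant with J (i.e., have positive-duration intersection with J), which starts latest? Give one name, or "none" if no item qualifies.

A

Target J = [Tue 22:00, Wed 01:00].
A [Tue 22:00, Thu 06:00] → started-by → candidate.
B [Sat 17:00, Sun 18:00] → after → excluded.
C [Sat 04:00, Sat 20:00] → after → excluded.
S [Sun 02:00, Sun 15:00] → after → excluded.
V [Mon 06:00, Mon 07:00] → before → excluded.
W [Thu 16:00, Fri 21:00] → after → excluded.
Among candidates, latest start is Tue 22:00 → A.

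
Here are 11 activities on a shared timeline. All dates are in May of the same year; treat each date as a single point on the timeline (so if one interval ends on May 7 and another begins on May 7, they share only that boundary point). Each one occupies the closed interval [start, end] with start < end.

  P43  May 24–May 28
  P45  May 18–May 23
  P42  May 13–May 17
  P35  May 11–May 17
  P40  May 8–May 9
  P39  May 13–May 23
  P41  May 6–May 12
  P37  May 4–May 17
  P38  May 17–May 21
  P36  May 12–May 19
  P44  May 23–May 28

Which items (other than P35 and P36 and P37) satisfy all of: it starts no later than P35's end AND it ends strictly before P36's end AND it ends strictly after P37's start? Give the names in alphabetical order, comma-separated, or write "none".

P40, P41, P42

Conditions: its start is no later than P35's end (X.start <= May 17) AND its end is strictly before P36's end (X.end < May 19) AND its end is strictly after P37's start (X.end > May 4).
P38: start May 17 <= May 17? ✓; end May 21 < May 19? ✗; end May 21 > May 4? ✓ → no.
P39: start May 13 <= May 17? ✓; end May 23 < May 19? ✗; end May 23 > May 4? ✓ → no.
P40: start May 8 <= May 17? ✓; end May 9 < May 19? ✓; end May 9 > May 4? ✓ → yes.
P41: start May 6 <= May 17? ✓; end May 12 < May 19? ✓; end May 12 > May 4? ✓ → yes.
P42: start May 13 <= May 17? ✓; end May 17 < May 19? ✓; end May 17 > May 4? ✓ → yes.
P43: start May 24 <= May 17? ✗; end May 28 < May 19? ✗; end May 28 > May 4? ✓ → no.
P44: start May 23 <= May 17? ✗; end May 28 < May 19? ✗; end May 28 > May 4? ✓ → no.
P45: start May 18 <= May 17? ✗; end May 23 < May 19? ✗; end May 23 > May 4? ✓ → no.
Result: P40, P41, P42.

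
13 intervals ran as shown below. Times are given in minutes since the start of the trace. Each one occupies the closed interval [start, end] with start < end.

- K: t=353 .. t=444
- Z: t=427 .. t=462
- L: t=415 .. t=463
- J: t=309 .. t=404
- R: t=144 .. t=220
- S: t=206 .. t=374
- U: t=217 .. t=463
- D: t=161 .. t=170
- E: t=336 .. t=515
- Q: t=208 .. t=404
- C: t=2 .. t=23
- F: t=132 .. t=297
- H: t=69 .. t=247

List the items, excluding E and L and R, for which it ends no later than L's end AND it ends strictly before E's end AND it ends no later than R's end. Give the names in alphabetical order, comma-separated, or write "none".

C, D

Conditions: its end is no later than L's end (X.end <= t=463) AND its end is strictly before E's end (X.end < t=515) AND its end is no later than R's end (X.end <= t=220).
C: end t=23 <= t=463? ✓; end t=23 < t=515? ✓; end t=23 <= t=220? ✓ → yes.
D: end t=170 <= t=463? ✓; end t=170 < t=515? ✓; end t=170 <= t=220? ✓ → yes.
F: end t=297 <= t=463? ✓; end t=297 < t=515? ✓; end t=297 <= t=220? ✗ → no.
H: end t=247 <= t=463? ✓; end t=247 < t=515? ✓; end t=247 <= t=220? ✗ → no.
J: end t=404 <= t=463? ✓; end t=404 < t=515? ✓; end t=404 <= t=220? ✗ → no.
K: end t=444 <= t=463? ✓; end t=444 < t=515? ✓; end t=444 <= t=220? ✗ → no.
Q: end t=404 <= t=463? ✓; end t=404 < t=515? ✓; end t=404 <= t=220? ✗ → no.
S: end t=374 <= t=463? ✓; end t=374 < t=515? ✓; end t=374 <= t=220? ✗ → no.
U: end t=463 <= t=463? ✓; end t=463 < t=515? ✓; end t=463 <= t=220? ✗ → no.
Z: end t=462 <= t=463? ✓; end t=462 < t=515? ✓; end t=462 <= t=220? ✗ → no.
Result: C, D.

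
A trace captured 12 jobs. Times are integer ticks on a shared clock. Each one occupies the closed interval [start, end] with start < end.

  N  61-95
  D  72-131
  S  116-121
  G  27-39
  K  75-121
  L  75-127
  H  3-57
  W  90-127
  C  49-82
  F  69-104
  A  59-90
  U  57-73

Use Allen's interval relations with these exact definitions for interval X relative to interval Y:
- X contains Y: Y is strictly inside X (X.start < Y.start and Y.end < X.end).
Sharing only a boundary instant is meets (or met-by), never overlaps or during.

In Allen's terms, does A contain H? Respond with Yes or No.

A = [59, 90], H = [3, 57].
Actual relation of A to H: after.
Asked whether 'contains' holds → No.

No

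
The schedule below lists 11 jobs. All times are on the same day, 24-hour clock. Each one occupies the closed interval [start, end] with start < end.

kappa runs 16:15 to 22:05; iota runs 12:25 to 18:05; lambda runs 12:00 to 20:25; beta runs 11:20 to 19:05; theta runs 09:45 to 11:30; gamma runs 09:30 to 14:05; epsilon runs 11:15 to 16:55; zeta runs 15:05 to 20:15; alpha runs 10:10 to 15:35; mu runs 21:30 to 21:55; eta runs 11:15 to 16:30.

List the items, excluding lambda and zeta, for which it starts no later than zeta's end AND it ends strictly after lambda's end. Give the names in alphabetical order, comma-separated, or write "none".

Conditions: its start is no later than zeta's end (X.start <= 20:15) AND its end is strictly after lambda's end (X.end > 20:25).
alpha: start 10:10 <= 20:15? ✓; end 15:35 > 20:25? ✗ → no.
beta: start 11:20 <= 20:15? ✓; end 19:05 > 20:25? ✗ → no.
epsilon: start 11:15 <= 20:15? ✓; end 16:55 > 20:25? ✗ → no.
eta: start 11:15 <= 20:15? ✓; end 16:30 > 20:25? ✗ → no.
gamma: start 09:30 <= 20:15? ✓; end 14:05 > 20:25? ✗ → no.
iota: start 12:25 <= 20:15? ✓; end 18:05 > 20:25? ✗ → no.
kappa: start 16:15 <= 20:15? ✓; end 22:05 > 20:25? ✓ → yes.
mu: start 21:30 <= 20:15? ✗; end 21:55 > 20:25? ✓ → no.
theta: start 09:45 <= 20:15? ✓; end 11:30 > 20:25? ✗ → no.
Result: kappa.

kappa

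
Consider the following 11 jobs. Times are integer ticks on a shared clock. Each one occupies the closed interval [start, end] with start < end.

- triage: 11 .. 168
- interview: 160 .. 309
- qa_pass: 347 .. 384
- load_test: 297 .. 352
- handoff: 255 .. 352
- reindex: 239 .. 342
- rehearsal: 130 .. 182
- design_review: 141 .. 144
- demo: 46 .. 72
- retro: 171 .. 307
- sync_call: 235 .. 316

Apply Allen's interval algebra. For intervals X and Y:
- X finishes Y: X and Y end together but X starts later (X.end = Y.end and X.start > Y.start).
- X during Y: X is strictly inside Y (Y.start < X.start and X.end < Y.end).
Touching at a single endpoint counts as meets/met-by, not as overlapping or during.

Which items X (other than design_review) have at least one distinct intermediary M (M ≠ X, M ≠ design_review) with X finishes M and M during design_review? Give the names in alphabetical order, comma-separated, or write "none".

none

Target design_review = [141, 144].
Intermediaries M with M during design_review: none.
Union: none.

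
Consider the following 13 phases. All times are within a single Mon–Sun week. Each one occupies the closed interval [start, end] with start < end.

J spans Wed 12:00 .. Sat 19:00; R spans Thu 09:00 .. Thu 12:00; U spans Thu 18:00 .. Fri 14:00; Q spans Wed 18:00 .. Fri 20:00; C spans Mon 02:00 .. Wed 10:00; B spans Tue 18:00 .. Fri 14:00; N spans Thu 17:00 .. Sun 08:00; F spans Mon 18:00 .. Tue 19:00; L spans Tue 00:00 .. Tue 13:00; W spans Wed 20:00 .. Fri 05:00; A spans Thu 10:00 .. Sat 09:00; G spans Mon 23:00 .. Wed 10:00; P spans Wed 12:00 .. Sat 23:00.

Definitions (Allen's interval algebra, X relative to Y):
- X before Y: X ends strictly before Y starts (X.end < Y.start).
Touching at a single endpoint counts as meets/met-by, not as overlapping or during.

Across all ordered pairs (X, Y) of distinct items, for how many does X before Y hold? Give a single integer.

Checking all 156 ordered pairs for relation 'before'; matching pairs in alphabetical order:
(C, A): C before A ✓
(C, J): C before J ✓
(C, N): C before N ✓
(C, P): C before P ✓
(C, Q): C before Q ✓
(C, R): C before R ✓
(C, U): C before U ✓
(C, W): C before W ✓
(F, A): F before A ✓
(F, J): F before J ✓
(F, N): F before N ✓
(F, P): F before P ✓
(F, Q): F before Q ✓
(F, R): F before R ✓
(F, U): F before U ✓
(F, W): F before W ✓
(G, A): G before A ✓
(G, J): G before J ✓
(G, N): G before N ✓
(G, P): G before P ✓
(G, Q): G before Q ✓
(G, R): G before R ✓
(G, U): G before U ✓
(G, W): G before W ✓
... plus 11 further pairs not listed.
Count: 35.

35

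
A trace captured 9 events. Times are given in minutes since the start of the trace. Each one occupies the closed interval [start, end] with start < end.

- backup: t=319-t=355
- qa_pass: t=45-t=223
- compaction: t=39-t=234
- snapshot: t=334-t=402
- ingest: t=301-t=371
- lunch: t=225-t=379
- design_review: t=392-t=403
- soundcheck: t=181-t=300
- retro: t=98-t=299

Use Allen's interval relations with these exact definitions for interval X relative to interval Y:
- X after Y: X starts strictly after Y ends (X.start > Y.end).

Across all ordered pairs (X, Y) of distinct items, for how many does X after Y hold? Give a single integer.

Checking all 72 ordered pairs for relation 'after'; matching pairs in alphabetical order:
(backup, compaction): backup after compaction ✓
(backup, qa_pass): backup after qa_pass ✓
(backup, retro): backup after retro ✓
(backup, soundcheck): backup after soundcheck ✓
(design_review, backup): design_review after backup ✓
(design_review, compaction): design_review after compaction ✓
(design_review, ingest): design_review after ingest ✓
(design_review, lunch): design_review after lunch ✓
(design_review, qa_pass): design_review after qa_pass ✓
(design_review, retro): design_review after retro ✓
(design_review, soundcheck): design_review after soundcheck ✓
(ingest, compaction): ingest after compaction ✓
(ingest, qa_pass): ingest after qa_pass ✓
(ingest, retro): ingest after retro ✓
(ingest, soundcheck): ingest after soundcheck ✓
(lunch, qa_pass): lunch after qa_pass ✓
(snapshot, compaction): snapshot after compaction ✓
(snapshot, qa_pass): snapshot after qa_pass ✓
(snapshot, retro): snapshot after retro ✓
(snapshot, soundcheck): snapshot after soundcheck ✓
Count: 20.

20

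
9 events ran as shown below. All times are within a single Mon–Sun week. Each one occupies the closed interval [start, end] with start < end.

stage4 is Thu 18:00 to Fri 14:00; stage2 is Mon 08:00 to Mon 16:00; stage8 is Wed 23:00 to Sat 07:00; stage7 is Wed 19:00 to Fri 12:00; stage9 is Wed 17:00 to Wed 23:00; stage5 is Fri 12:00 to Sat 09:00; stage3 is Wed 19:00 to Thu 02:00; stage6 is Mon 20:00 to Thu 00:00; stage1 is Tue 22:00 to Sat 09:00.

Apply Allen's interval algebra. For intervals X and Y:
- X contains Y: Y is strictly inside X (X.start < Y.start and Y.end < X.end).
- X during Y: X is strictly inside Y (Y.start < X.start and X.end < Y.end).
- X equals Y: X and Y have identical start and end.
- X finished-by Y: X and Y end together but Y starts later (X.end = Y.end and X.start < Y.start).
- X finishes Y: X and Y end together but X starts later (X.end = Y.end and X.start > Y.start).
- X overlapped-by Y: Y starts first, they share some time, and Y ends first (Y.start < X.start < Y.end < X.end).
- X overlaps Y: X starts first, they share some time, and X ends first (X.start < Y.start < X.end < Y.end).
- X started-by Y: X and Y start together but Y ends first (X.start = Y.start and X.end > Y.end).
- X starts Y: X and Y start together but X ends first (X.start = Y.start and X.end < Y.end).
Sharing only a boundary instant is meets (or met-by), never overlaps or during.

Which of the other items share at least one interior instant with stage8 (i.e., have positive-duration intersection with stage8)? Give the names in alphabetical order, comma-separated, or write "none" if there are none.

stage1, stage3, stage4, stage5, stage6, stage7

Target stage8 = [Wed 23:00, Sat 07:00].
stage1 [Tue 22:00, Sat 09:00] → contains → yes.
stage2 [Mon 08:00, Mon 16:00] → before → no.
stage3 [Wed 19:00, Thu 02:00] → overlaps → yes.
stage4 [Thu 18:00, Fri 14:00] → during → yes.
stage5 [Fri 12:00, Sat 09:00] → overlapped-by → yes.
stage6 [Mon 20:00, Thu 00:00] → overlaps → yes.
stage7 [Wed 19:00, Fri 12:00] → overlaps → yes.
stage9 [Wed 17:00, Wed 23:00] → meets → no.
Result: stage1, stage3, stage4, stage5, stage6, stage7.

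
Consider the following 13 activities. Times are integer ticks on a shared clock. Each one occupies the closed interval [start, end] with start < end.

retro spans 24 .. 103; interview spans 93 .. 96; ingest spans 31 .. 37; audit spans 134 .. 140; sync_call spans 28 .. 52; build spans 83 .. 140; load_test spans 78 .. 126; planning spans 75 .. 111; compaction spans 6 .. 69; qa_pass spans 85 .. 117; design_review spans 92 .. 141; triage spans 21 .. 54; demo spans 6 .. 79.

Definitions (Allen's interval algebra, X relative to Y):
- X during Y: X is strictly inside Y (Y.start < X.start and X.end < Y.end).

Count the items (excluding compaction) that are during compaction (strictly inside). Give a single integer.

3

Target compaction = [6, 69].
audit [134, 140] → after → no.
build [83, 140] → after → no.
demo [6, 79] → started-by → no.
design_review [92, 141] → after → no.
ingest [31, 37] → during → counts.
interview [93, 96] → after → no.
load_test [78, 126] → after → no.
planning [75, 111] → after → no.
qa_pass [85, 117] → after → no.
retro [24, 103] → overlapped-by → no.
sync_call [28, 52] → during → counts.
triage [21, 54] → during → counts.
Total: 3.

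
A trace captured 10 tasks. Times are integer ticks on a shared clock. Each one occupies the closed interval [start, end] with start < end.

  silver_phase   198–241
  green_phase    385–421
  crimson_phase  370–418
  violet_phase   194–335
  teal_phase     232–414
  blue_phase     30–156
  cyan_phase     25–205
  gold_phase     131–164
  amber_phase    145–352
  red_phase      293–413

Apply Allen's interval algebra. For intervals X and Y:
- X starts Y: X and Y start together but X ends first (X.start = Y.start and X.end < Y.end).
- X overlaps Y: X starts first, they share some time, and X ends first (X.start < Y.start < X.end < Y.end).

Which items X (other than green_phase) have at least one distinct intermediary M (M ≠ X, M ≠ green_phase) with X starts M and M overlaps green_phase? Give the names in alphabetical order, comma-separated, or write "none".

Target green_phase = [385, 421].
Intermediaries M with M overlaps green_phase: crimson_phase, red_phase, teal_phase.
Via crimson_phase — items with X starts crimson_phase: none.
Via red_phase — items with X starts red_phase: none.
Via teal_phase — items with X starts teal_phase: none.
Union: none.

none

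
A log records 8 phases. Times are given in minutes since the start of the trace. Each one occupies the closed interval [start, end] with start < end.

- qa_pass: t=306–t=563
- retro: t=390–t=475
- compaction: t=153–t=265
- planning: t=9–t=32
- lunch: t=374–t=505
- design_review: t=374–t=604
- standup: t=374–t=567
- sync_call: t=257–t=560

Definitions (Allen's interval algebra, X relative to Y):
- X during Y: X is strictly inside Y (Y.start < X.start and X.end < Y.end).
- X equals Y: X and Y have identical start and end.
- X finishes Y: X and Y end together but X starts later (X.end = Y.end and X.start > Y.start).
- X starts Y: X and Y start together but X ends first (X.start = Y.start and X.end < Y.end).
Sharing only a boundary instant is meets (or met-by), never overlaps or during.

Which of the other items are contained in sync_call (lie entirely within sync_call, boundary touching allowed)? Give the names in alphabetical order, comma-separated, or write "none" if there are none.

lunch, retro

Target sync_call = [t=257, t=560].
compaction [t=153, t=265] → overlaps → no.
design_review [t=374, t=604] → overlapped-by → no.
lunch [t=374, t=505] → during → yes.
planning [t=9, t=32] → before → no.
qa_pass [t=306, t=563] → overlapped-by → no.
retro [t=390, t=475] → during → yes.
standup [t=374, t=567] → overlapped-by → no.
Result: lunch, retro.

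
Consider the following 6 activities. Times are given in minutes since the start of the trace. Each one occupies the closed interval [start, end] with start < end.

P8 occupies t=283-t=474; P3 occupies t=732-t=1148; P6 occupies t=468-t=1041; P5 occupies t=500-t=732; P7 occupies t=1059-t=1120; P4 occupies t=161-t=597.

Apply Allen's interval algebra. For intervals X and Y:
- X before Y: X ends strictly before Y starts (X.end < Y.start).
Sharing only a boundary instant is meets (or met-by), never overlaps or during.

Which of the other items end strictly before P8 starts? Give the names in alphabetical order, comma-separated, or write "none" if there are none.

none

Target P8 = [t=283, t=474].
P3 [t=732, t=1148] → after → no.
P4 [t=161, t=597] → contains → no.
P5 [t=500, t=732] → after → no.
P6 [t=468, t=1041] → overlapped-by → no.
P7 [t=1059, t=1120] → after → no.
Result: none.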